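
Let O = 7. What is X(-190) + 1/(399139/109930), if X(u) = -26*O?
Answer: -72533368/399139 ≈ -181.72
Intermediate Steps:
X(u) = -182 (X(u) = -26*7 = -182)
X(-190) + 1/(399139/109930) = -182 + 1/(399139/109930) = -182 + 109930/399139 = -72533368/399139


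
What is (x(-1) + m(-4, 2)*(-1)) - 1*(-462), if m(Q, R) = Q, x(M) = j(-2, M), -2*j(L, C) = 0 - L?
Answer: 465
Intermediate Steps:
j(L, C) = L/2 (j(L, C) = -(0 - L)/2 = -(-1)*L/2 = L/2)
x(M) = -1 (x(M) = (½)*(-2) = -1)
(x(-1) + m(-4, 2)*(-1)) - 1*(-462) = (-1 - 4*(-1)) - 1*(-462) = (-1 + 4) + 462 = 3 + 462 = 465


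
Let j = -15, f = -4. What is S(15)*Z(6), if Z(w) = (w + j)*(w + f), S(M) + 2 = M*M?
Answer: -4014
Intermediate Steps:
S(M) = -2 + M² (S(M) = -2 + M*M = -2 + M²)
Z(w) = (-15 + w)*(-4 + w) (Z(w) = (w - 15)*(w - 4) = (-15 + w)*(-4 + w))
S(15)*Z(6) = (-2 + 15²)*(60 + 6² - 19*6) = (-2 + 225)*(60 + 36 - 114) = 223*(-18) = -4014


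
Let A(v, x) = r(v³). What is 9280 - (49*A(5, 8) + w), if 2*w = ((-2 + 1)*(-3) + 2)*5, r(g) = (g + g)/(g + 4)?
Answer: 2366515/258 ≈ 9172.5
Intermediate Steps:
r(g) = 2*g/(4 + g) (r(g) = (2*g)/(4 + g) = 2*g/(4 + g))
A(v, x) = 2*v³/(4 + v³)
w = 25/2 (w = (((-2 + 1)*(-3) + 2)*5)/2 = ((-1*(-3) + 2)*5)/2 = ((3 + 2)*5)/2 = (5*5)/2 = (½)*25 = 25/2 ≈ 12.500)
9280 - (49*A(5, 8) + w) = 9280 - (49*(2*5³/(4 + 5³)) + 25/2) = 9280 - (49*(2*125/(4 + 125)) + 25/2) = 9280 - (49*(2*125/129) + 25/2) = 9280 - (49*(2*125*(1/129)) + 25/2) = 9280 - (49*(250/129) + 25/2) = 9280 - (12250/129 + 25/2) = 9280 - 1*27725/258 = 9280 - 27725/258 = 2366515/258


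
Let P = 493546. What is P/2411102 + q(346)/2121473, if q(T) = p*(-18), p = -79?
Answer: 525236550151/2557543896623 ≈ 0.20537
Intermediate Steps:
q(T) = 1422 (q(T) = -79*(-18) = 1422)
P/2411102 + q(346)/2121473 = 493546/2411102 + 1422/2121473 = 493546*(1/2411102) + 1422*(1/2121473) = 246773/1205551 + 1422/2121473 = 525236550151/2557543896623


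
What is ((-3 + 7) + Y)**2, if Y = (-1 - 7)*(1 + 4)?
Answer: 1296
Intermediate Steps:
Y = -40 (Y = -8*5 = -40)
((-3 + 7) + Y)**2 = ((-3 + 7) - 40)**2 = (4 - 40)**2 = (-36)**2 = 1296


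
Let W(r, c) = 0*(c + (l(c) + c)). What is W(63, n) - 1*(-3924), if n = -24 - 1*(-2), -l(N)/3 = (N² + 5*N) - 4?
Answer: 3924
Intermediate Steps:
l(N) = 12 - 15*N - 3*N² (l(N) = -3*((N² + 5*N) - 4) = -3*(-4 + N² + 5*N) = 12 - 15*N - 3*N²)
n = -22 (n = -24 + 2 = -22)
W(r, c) = 0 (W(r, c) = 0*(c + ((12 - 15*c - 3*c²) + c)) = 0*(c + (12 - 14*c - 3*c²)) = 0*(12 - 13*c - 3*c²) = 0)
W(63, n) - 1*(-3924) = 0 - 1*(-3924) = 0 + 3924 = 3924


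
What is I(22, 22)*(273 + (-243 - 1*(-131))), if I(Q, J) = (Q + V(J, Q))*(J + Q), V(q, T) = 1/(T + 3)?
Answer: 3903284/25 ≈ 1.5613e+5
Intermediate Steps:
V(q, T) = 1/(3 + T)
I(Q, J) = (J + Q)*(Q + 1/(3 + Q)) (I(Q, J) = (Q + 1/(3 + Q))*(J + Q) = (J + Q)*(Q + 1/(3 + Q)))
I(22, 22)*(273 + (-243 - 1*(-131))) = ((22 + 22 + 22*(3 + 22)*(22 + 22))/(3 + 22))*(273 + (-243 - 1*(-131))) = ((22 + 22 + 22*25*44)/25)*(273 + (-243 + 131)) = ((22 + 22 + 24200)/25)*(273 - 112) = ((1/25)*24244)*161 = (24244/25)*161 = 3903284/25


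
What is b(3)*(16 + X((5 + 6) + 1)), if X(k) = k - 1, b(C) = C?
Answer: 81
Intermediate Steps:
X(k) = -1 + k
b(3)*(16 + X((5 + 6) + 1)) = 3*(16 + (-1 + ((5 + 6) + 1))) = 3*(16 + (-1 + (11 + 1))) = 3*(16 + (-1 + 12)) = 3*(16 + 11) = 3*27 = 81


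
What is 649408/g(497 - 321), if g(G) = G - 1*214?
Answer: -324704/19 ≈ -17090.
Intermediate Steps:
g(G) = -214 + G (g(G) = G - 214 = -214 + G)
649408/g(497 - 321) = 649408/(-214 + (497 - 321)) = 649408/(-214 + 176) = 649408/(-38) = 649408*(-1/38) = -324704/19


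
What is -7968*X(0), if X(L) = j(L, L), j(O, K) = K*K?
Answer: 0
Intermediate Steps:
j(O, K) = K²
X(L) = L²
-7968*X(0) = -7968*0² = -7968*0 = 0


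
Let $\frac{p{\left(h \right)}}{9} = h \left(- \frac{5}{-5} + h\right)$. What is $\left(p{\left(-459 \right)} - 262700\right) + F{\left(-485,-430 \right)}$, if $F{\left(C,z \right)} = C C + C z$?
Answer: $2073073$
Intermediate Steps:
$p{\left(h \right)} = 9 h \left(1 + h\right)$ ($p{\left(h \right)} = 9 h \left(- \frac{5}{-5} + h\right) = 9 h \left(\left(-5\right) \left(- \frac{1}{5}\right) + h\right) = 9 h \left(1 + h\right)$)
$F{\left(C,z \right)} = C^{2} + C z$
$\left(p{\left(-459 \right)} - 262700\right) + F{\left(-485,-430 \right)} = \left(9 \left(-459\right) \left(1 - 459\right) - 262700\right) - 485 \left(-485 - 430\right) = \left(9 \left(-459\right) \left(-458\right) - 262700\right) - -443775 = \left(1891998 - 262700\right) + 443775 = 1629298 + 443775 = 2073073$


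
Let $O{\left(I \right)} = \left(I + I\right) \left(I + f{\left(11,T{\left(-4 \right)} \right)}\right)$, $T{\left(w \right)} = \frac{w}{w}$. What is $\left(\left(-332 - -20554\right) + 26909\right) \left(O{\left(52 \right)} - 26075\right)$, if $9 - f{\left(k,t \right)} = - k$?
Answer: $-876023897$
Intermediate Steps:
$T{\left(w \right)} = 1$
$f{\left(k,t \right)} = 9 + k$ ($f{\left(k,t \right)} = 9 - - k = 9 + k$)
$O{\left(I \right)} = 2 I \left(20 + I\right)$ ($O{\left(I \right)} = \left(I + I\right) \left(I + \left(9 + 11\right)\right) = 2 I \left(I + 20\right) = 2 I \left(20 + I\right)$)
$\left(\left(-332 - -20554\right) + 26909\right) \left(O{\left(52 \right)} - 26075\right) = \left(\left(-332 - -20554\right) + 26909\right) \left(2 \cdot 52 \left(20 + 52\right) - 26075\right) = \left(\left(-332 + 20554\right) + 26909\right) \left(2 \cdot 52 \cdot 72 - 26075\right) = \left(20222 + 26909\right) \left(7488 - 26075\right) = 47131 \left(-18587\right) = -876023897$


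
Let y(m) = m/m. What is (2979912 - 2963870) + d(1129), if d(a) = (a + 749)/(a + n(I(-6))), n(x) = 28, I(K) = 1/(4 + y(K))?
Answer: 18562472/1157 ≈ 16044.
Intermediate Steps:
y(m) = 1
I(K) = ⅕ (I(K) = 1/(4 + 1) = 1/5 = ⅕)
d(a) = (749 + a)/(28 + a) (d(a) = (a + 749)/(a + 28) = (749 + a)/(28 + a))
(2979912 - 2963870) + d(1129) = (2979912 - 2963870) + (749 + 1129)/(28 + 1129) = 16042 + 1878/1157 = 18562472/1157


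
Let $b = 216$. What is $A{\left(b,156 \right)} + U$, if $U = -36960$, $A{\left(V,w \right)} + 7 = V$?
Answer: $-36751$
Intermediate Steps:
$A{\left(V,w \right)} = -7 + V$
$A{\left(b,156 \right)} + U = \left(-7 + 216\right) - 36960 = 209 - 36960 = -36751$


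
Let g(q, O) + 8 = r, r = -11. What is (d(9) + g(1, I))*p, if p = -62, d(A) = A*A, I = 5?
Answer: -3844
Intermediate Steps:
g(q, O) = -19 (g(q, O) = -8 - 11 = -19)
d(A) = A²
(d(9) + g(1, I))*p = (9² - 19)*(-62) = (81 - 19)*(-62) = 62*(-62) = -3844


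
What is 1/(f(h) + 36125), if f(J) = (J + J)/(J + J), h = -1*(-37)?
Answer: 1/36126 ≈ 2.7681e-5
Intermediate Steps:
h = 37
f(J) = 1 (f(J) = (2*J)/((2*J)) = (2*J)*(1/(2*J)) = 1)
1/(f(h) + 36125) = 1/(1 + 36125) = 1/36126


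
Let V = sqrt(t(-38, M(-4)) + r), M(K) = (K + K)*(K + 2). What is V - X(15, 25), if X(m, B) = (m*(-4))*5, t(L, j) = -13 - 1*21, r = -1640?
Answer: 300 + 3*I*sqrt(186) ≈ 300.0 + 40.915*I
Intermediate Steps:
M(K) = 2*K*(2 + K) (M(K) = (2*K)*(2 + K) = 2*K*(2 + K))
t(L, j) = -34 (t(L, j) = -13 - 21 = -34)
X(m, B) = -20*m (X(m, B) = -4*m*5 = -20*m)
V = 3*I*sqrt(186) (V = sqrt(-34 - 1640) = sqrt(-1674) = 3*I*sqrt(186) ≈ 40.915*I)
V - X(15, 25) = 3*I*sqrt(186) - (-20)*15 = 3*I*sqrt(186) - 1*(-300) = 3*I*sqrt(186) + 300 = 300 + 3*I*sqrt(186)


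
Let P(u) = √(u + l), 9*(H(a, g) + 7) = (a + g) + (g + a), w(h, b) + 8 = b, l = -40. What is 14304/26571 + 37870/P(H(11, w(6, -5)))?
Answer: 4768/8857 - 16230*I*√427/61 ≈ 0.53833 - 5498.0*I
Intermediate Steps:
w(h, b) = -8 + b
H(a, g) = -7 + 2*a/9 + 2*g/9 (H(a, g) = -7 + ((a + g) + (g + a))/9 = -7 + ((a + g) + (a + g))/9 = -7 + (2*a + 2*g)/9 = -7 + (2*a/9 + 2*g/9) = -7 + 2*a/9 + 2*g/9)
P(u) = √(-40 + u) (P(u) = √(u - 40) = √(-40 + u))
14304/26571 + 37870/P(H(11, w(6, -5))) = 14304/26571 + 37870/(√(-40 + (-7 + (2/9)*11 + 2*(-8 - 5)/9))) = 14304*(1/26571) + 37870/(√(-40 + (-7 + 22/9 + (2/9)*(-13)))) = 4768/8857 + 37870/(√(-40 + (-7 + 22/9 - 26/9))) = 4768/8857 + 37870/(√(-40 - 67/9)) = 4768/8857 + 37870/(√(-427/9)) = 4768/8857 + 37870/((I*√427/3)) = 4768/8857 + 37870*(-3*I*√427/427) = 4768/8857 - 16230*I*√427/61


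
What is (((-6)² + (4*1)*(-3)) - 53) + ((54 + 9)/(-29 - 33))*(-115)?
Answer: 5447/62 ≈ 87.855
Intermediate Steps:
(((-6)² + (4*1)*(-3)) - 53) + ((54 + 9)/(-29 - 33))*(-115) = ((36 + 4*(-3)) - 53) + (63/(-62))*(-115) = ((36 - 12) - 53) + (63*(-1/62))*(-115) = (24 - 53) - 63/62*(-115) = -29 + 7245/62 = 5447/62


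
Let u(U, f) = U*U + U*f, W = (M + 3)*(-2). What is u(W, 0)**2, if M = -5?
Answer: 256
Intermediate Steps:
W = 4 (W = (-5 + 3)*(-2) = -2*(-2) = 4)
u(U, f) = U**2 + U*f
u(W, 0)**2 = (4*(4 + 0))**2 = (4*4)**2 = 16**2 = 256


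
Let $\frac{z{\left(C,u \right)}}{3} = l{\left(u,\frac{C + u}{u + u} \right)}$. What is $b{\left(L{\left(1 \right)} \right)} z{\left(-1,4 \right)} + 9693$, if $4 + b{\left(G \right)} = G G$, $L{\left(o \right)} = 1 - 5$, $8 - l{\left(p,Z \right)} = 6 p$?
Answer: $9117$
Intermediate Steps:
$l{\left(p,Z \right)} = 8 - 6 p$
$z{\left(C,u \right)} = 24 - 18 u$ ($z{\left(C,u \right)} = 3 \left(8 - 6 u\right) = 24 - 18 u$)
$L{\left(o \right)} = -4$ ($L{\left(o \right)} = 1 - 5 = -4$)
$b{\left(G \right)} = -4 + G^{2}$ ($b{\left(G \right)} = -4 + G G = -4 + G^{2}$)
$b{\left(L{\left(1 \right)} \right)} z{\left(-1,4 \right)} + 9693 = \left(-4 + \left(-4\right)^{2}\right) \left(24 - 72\right) + 9693 = \left(-4 + 16\right) \left(24 - 72\right) + 9693 = 12 \left(-48\right) + 9693 = -576 + 9693 = 9117$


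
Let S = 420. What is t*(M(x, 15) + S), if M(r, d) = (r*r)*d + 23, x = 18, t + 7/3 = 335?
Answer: 5292394/3 ≈ 1.7641e+6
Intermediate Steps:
t = 998/3 (t = -7/3 + 335 = 998/3 ≈ 332.67)
M(r, d) = 23 + d*r² (M(r, d) = r²*d + 23 = d*r² + 23 = 23 + d*r²)
t*(M(x, 15) + S) = 998*((23 + 15*18²) + 420)/3 = 998*((23 + 15*324) + 420)/3 = 998*((23 + 4860) + 420)/3 = 998*(4883 + 420)/3 = (998/3)*5303 = 5292394/3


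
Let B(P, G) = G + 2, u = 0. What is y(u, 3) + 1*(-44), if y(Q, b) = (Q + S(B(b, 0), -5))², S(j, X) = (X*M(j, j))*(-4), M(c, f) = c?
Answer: 1556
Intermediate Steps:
B(P, G) = 2 + G
S(j, X) = -4*X*j (S(j, X) = (X*j)*(-4) = -4*X*j)
y(Q, b) = (40 + Q)² (y(Q, b) = (Q - 4*(-5)*(2 + 0))² = (Q - 4*(-5)*2)² = (Q + 40)² = (40 + Q)²)
y(u, 3) + 1*(-44) = (40 + 0)² + 1*(-44) = 40² - 44 = 1600 - 44 = 1556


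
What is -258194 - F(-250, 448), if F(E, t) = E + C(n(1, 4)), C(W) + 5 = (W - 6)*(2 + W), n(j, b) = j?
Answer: -257924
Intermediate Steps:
C(W) = -5 + (-6 + W)*(2 + W) (C(W) = -5 + (W - 6)*(2 + W) = -5 + (-6 + W)*(2 + W))
F(E, t) = -20 + E (F(E, t) = E + (-17 + 1² - 4*1) = E + (-17 + 1 - 4) = E - 20 = -20 + E)
-258194 - F(-250, 448) = -258194 - (-20 - 250) = -258194 - 1*(-270) = -258194 + 270 = -257924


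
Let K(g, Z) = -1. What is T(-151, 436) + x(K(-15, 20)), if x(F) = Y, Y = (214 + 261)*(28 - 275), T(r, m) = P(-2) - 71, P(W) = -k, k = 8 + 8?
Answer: -117412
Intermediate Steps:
k = 16
P(W) = -16 (P(W) = -1*16 = -16)
T(r, m) = -87 (T(r, m) = -16 - 71 = -87)
Y = -117325 (Y = 475*(-247) = -117325)
x(F) = -117325
T(-151, 436) + x(K(-15, 20)) = -87 - 117325 = -117412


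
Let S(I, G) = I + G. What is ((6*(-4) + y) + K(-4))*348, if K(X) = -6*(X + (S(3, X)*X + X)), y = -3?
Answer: -1044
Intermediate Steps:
S(I, G) = G + I
K(X) = -12*X - 6*X*(3 + X) (K(X) = -6*(X + ((X + 3)*X + X)) = -6*(X + ((3 + X)*X + X)) = -6*(X + (X*(3 + X) + X)) = -6*(X + (X + X*(3 + X))) = -6*(2*X + X*(3 + X)) = -12*X - 6*X*(3 + X))
((6*(-4) + y) + K(-4))*348 = ((6*(-4) - 3) - 6*(-4)*(5 - 4))*348 = ((-24 - 3) - 6*(-4)*1)*348 = (-27 + 24)*348 = -3*348 = -1044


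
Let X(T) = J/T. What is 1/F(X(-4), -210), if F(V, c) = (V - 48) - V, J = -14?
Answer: -1/48 ≈ -0.020833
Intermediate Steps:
X(T) = -14/T
F(V, c) = -48 (F(V, c) = (-48 + V) - V = -48)
1/F(X(-4), -210) = 1/(-48) = -1/48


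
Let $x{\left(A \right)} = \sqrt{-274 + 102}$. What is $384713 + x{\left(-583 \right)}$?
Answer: $384713 + 2 i \sqrt{43} \approx 3.8471 \cdot 10^{5} + 13.115 i$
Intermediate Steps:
$x{\left(A \right)} = 2 i \sqrt{43}$ ($x{\left(A \right)} = \sqrt{-172} = 2 i \sqrt{43}$)
$384713 + x{\left(-583 \right)} = 384713 + 2 i \sqrt{43}$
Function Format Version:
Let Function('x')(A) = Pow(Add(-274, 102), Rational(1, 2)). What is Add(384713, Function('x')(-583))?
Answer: Add(384713, Mul(2, I, Pow(43, Rational(1, 2)))) ≈ Add(3.8471e+5, Mul(13.115, I))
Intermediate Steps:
Function('x')(A) = Mul(2, I, Pow(43, Rational(1, 2))) (Function('x')(A) = Pow(-172, Rational(1, 2)) = Mul(2, I, Pow(43, Rational(1, 2))))
Add(384713, Function('x')(-583)) = Add(384713, Mul(2, I, Pow(43, Rational(1, 2))))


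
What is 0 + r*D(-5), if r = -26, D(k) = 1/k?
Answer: 26/5 ≈ 5.2000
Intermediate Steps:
0 + r*D(-5) = 0 - 26/(-5) = 0 - 26*(-1/5) = 0 + 26/5 = 26/5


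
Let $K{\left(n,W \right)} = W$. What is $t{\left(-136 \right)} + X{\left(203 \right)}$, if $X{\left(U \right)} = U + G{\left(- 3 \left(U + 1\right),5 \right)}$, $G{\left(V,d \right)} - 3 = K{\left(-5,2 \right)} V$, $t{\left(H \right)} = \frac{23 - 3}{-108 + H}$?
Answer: $- \frac{62103}{61} \approx -1018.1$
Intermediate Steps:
$t{\left(H \right)} = \frac{20}{-108 + H}$
$G{\left(V,d \right)} = 3 + 2 V$
$X{\left(U \right)} = -3 - 5 U$ ($X{\left(U \right)} = U + \left(3 + 2 \left(- 3 \left(U + 1\right)\right)\right) = U + \left(3 + 2 \left(- 3 \left(1 + U\right)\right)\right) = U + \left(3 + 2 \left(-3 - 3 U\right)\right) = U + \left(3 - \left(6 + 6 U\right)\right) = U - \left(3 + 6 U\right) = -3 - 5 U$)
$t{\left(-136 \right)} + X{\left(203 \right)} = \frac{20}{-108 - 136} - 1018 = \frac{20}{-244} - 1018 = 20 \left(- \frac{1}{244}\right) - 1018 = - \frac{5}{61} - 1018 = - \frac{62103}{61}$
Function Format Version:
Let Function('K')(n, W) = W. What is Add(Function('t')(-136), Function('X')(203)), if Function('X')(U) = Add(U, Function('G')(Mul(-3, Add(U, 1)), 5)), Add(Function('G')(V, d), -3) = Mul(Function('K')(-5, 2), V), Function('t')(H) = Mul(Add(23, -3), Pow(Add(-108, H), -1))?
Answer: Rational(-62103, 61) ≈ -1018.1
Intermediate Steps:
Function('t')(H) = Mul(20, Pow(Add(-108, H), -1))
Function('G')(V, d) = Add(3, Mul(2, V))
Function('X')(U) = Add(-3, Mul(-5, U)) (Function('X')(U) = Add(U, Add(3, Mul(2, Mul(-3, Add(U, 1))))) = Add(U, Add(3, Mul(2, Mul(-3, Add(1, U))))) = Add(U, Add(3, Mul(2, Add(-3, Mul(-3, U))))) = Add(U, Add(3, Add(-6, Mul(-6, U)))) = Add(U, Add(-3, Mul(-6, U))) = Add(-3, Mul(-5, U)))
Add(Function('t')(-136), Function('X')(203)) = Add(Mul(20, Pow(Add(-108, -136), -1)), Add(-3, Mul(-5, 203))) = Add(Mul(20, Pow(-244, -1)), Add(-3, -1015)) = Add(Mul(20, Rational(-1, 244)), -1018) = Add(Rational(-5, 61), -1018) = Rational(-62103, 61)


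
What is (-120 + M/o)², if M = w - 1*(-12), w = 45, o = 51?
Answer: 4084441/289 ≈ 14133.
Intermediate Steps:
M = 57 (M = 45 - 1*(-12) = 45 + 12 = 57)
(-120 + M/o)² = (-120 + 57/51)² = (-120 + 57*(1/51))² = (-120 + 19/17)² = (-2021/17)² = 4084441/289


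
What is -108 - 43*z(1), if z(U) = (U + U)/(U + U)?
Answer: -151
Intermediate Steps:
z(U) = 1 (z(U) = (2*U)/((2*U)) = (2*U)*(1/(2*U)) = 1)
-108 - 43*z(1) = -108 - 43*1 = -108 - 43 = -151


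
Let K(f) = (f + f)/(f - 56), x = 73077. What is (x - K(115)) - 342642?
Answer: -15904565/59 ≈ -2.6957e+5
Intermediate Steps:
K(f) = 2*f/(-56 + f) (K(f) = (2*f)/(-56 + f) = 2*f/(-56 + f))
(x - K(115)) - 342642 = (73077 - 2*115/(-56 + 115)) - 342642 = (73077 - 2*115/59) - 342642 = (73077 - 1*230/59) - 342642 = (73077 - 230/59) - 342642 = 4311313/59 - 342642 = -15904565/59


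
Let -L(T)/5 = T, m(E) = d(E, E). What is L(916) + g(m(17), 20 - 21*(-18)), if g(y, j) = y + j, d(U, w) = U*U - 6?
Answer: -3899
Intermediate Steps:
d(U, w) = -6 + U² (d(U, w) = U² - 6 = -6 + U²)
m(E) = -6 + E²
L(T) = -5*T
g(y, j) = j + y
L(916) + g(m(17), 20 - 21*(-18)) = -5*916 + ((20 - 21*(-18)) + (-6 + 17²)) = -4580 + ((20 + 378) + (-6 + 289)) = -4580 + (398 + 283) = -4580 + 681 = -3899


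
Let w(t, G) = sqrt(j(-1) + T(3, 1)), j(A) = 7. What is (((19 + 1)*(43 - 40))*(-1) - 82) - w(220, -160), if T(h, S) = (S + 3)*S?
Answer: -142 - sqrt(11) ≈ -145.32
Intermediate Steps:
T(h, S) = S*(3 + S) (T(h, S) = (3 + S)*S = S*(3 + S))
w(t, G) = sqrt(11) (w(t, G) = sqrt(7 + 1*(3 + 1)) = sqrt(7 + 1*4) = sqrt(7 + 4) = sqrt(11))
(((19 + 1)*(43 - 40))*(-1) - 82) - w(220, -160) = (((19 + 1)*(43 - 40))*(-1) - 82) - sqrt(11) = ((20*3)*(-1) - 82) - sqrt(11) = (60*(-1) - 82) - sqrt(11) = (-60 - 82) - sqrt(11) = -142 - sqrt(11)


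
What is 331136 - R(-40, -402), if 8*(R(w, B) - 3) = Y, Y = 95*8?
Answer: 331038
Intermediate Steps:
Y = 760
R(w, B) = 98 (R(w, B) = 3 + (⅛)*760 = 3 + 95 = 98)
331136 - R(-40, -402) = 331136 - 1*98 = 331136 - 98 = 331038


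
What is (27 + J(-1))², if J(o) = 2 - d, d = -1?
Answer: 900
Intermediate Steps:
J(o) = 3 (J(o) = 2 - 1*(-1) = 2 + 1 = 3)
(27 + J(-1))² = (27 + 3)² = 30² = 900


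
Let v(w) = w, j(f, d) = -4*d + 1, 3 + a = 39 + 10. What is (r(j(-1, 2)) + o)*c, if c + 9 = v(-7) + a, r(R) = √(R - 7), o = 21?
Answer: 630 + 30*I*√14 ≈ 630.0 + 112.25*I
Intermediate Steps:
a = 46 (a = -3 + (39 + 10) = -3 + 49 = 46)
j(f, d) = 1 - 4*d
r(R) = √(-7 + R)
c = 30 (c = -9 + (-7 + 46) = -9 + 39 = 30)
(r(j(-1, 2)) + o)*c = (√(-7 + (1 - 4*2)) + 21)*30 = (√(-7 + (1 - 8)) + 21)*30 = (√(-7 - 7) + 21)*30 = (√(-14) + 21)*30 = (I*√14 + 21)*30 = (21 + I*√14)*30 = 630 + 30*I*√14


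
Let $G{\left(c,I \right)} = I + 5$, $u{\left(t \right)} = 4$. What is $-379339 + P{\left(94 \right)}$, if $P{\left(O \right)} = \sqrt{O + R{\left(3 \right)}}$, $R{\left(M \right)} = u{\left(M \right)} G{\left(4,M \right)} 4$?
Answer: $-379339 + \sqrt{222} \approx -3.7932 \cdot 10^{5}$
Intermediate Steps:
$G{\left(c,I \right)} = 5 + I$
$R{\left(M \right)} = 80 + 16 M$ ($R{\left(M \right)} = 4 \left(5 + M\right) 4 = \left(20 + 4 M\right) 4 = 80 + 16 M$)
$P{\left(O \right)} = \sqrt{128 + O}$ ($P{\left(O \right)} = \sqrt{O + \left(80 + 16 \cdot 3\right)} = \sqrt{O + \left(80 + 48\right)} = \sqrt{O + 128} = \sqrt{128 + O}$)
$-379339 + P{\left(94 \right)} = -379339 + \sqrt{128 + 94} = -379339 + \sqrt{222}$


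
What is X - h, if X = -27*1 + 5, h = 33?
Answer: -55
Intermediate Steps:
X = -22 (X = -27 + 5 = -22)
X - h = -22 - 1*33 = -22 - 33 = -55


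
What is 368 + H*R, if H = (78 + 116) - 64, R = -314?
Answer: -40452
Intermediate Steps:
H = 130 (H = 194 - 64 = 130)
368 + H*R = 368 + 130*(-314) = 368 - 40820 = -40452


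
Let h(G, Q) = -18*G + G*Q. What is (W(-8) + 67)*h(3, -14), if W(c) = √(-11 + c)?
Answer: -6432 - 96*I*√19 ≈ -6432.0 - 418.45*I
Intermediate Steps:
(W(-8) + 67)*h(3, -14) = (√(-11 - 8) + 67)*(3*(-18 - 14)) = (√(-19) + 67)*(3*(-32)) = (I*√19 + 67)*(-96) = (67 + I*√19)*(-96) = -6432 - 96*I*√19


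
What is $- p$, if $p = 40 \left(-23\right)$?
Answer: $920$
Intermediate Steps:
$p = -920$
$- p = \left(-1\right) \left(-920\right) = 920$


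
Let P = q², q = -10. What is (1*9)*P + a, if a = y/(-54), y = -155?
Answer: 48755/54 ≈ 902.87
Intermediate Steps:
a = 155/54 (a = -155/(-54) = -155*(-1/54) = 155/54 ≈ 2.8704)
P = 100 (P = (-10)² = 100)
(1*9)*P + a = (1*9)*100 + 155/54 = 9*100 + 155/54 = 900 + 155/54 = 48755/54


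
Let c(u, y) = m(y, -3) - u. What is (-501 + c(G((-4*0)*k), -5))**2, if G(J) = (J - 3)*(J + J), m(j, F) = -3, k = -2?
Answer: 254016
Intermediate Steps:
G(J) = 2*J*(-3 + J) (G(J) = (-3 + J)*(2*J) = 2*J*(-3 + J))
c(u, y) = -3 - u
(-501 + c(G((-4*0)*k), -5))**2 = (-501 + (-3 - 2*-4*0*(-2)*(-3 - 4*0*(-2))))**2 = (-501 + (-3 - 2*0*(-2)*(-3 + 0*(-2))))**2 = (-501 + (-3 - 2*0*(-3 + 0)))**2 = (-501 + (-3 - 2*0*(-3)))**2 = (-501 + (-3 - 1*0))**2 = (-501 + (-3 + 0))**2 = (-501 - 3)**2 = (-504)**2 = 254016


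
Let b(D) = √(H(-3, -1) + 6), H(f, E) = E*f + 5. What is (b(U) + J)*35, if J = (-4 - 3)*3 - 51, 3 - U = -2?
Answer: -2520 + 35*√14 ≈ -2389.0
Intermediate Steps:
U = 5 (U = 3 - 1*(-2) = 3 + 2 = 5)
H(f, E) = 5 + E*f
J = -72 (J = -7*3 - 51 = -21 - 51 = -72)
b(D) = √14 (b(D) = √((5 - 1*(-3)) + 6) = √((5 + 3) + 6) = √(8 + 6) = √14)
(b(U) + J)*35 = (√14 - 72)*35 = (-72 + √14)*35 = -2520 + 35*√14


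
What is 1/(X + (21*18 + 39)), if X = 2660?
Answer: 1/3077 ≈ 0.00032499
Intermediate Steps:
1/(X + (21*18 + 39)) = 1/(2660 + (21*18 + 39)) = 1/(2660 + (378 + 39)) = 1/(2660 + 417) = 1/3077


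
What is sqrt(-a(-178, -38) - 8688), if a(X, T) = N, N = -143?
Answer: I*sqrt(8545) ≈ 92.439*I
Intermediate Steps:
a(X, T) = -143
sqrt(-a(-178, -38) - 8688) = sqrt(-1*(-143) - 8688) = sqrt(143 - 8688) = sqrt(-8545) = I*sqrt(8545)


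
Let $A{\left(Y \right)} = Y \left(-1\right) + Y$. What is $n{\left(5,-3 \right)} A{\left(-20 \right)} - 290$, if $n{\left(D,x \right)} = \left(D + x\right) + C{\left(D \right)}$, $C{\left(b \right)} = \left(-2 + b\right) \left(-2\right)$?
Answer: $-290$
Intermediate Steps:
$C{\left(b \right)} = 4 - 2 b$
$n{\left(D,x \right)} = 4 + x - D$ ($n{\left(D,x \right)} = \left(D + x\right) - \left(-4 + 2 D\right) = 4 + x - D$)
$A{\left(Y \right)} = 0$ ($A{\left(Y \right)} = - Y + Y = 0$)
$n{\left(5,-3 \right)} A{\left(-20 \right)} - 290 = \left(4 - 3 - 5\right) 0 - 290 = \left(-4\right) 0 - 290 = 0 - 290 = -290$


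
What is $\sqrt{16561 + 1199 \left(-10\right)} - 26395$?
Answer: $-26395 + \sqrt{4571} \approx -26327.0$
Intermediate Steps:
$\sqrt{16561 + 1199 \left(-10\right)} - 26395 = \sqrt{16561 - 11990} - 26395 = \sqrt{4571} - 26395 = -26395 + \sqrt{4571}$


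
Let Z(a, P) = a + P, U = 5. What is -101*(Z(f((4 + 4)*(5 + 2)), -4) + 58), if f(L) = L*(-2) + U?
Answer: 5353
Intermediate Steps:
f(L) = 5 - 2*L (f(L) = L*(-2) + 5 = -2*L + 5 = 5 - 2*L)
Z(a, P) = P + a
-101*(Z(f((4 + 4)*(5 + 2)), -4) + 58) = -101*((-4 + (5 - 2*(4 + 4)*(5 + 2))) + 58) = -101*((-4 + (5 - 16*7)) + 58) = -101*((-4 + (5 - 2*56)) + 58) = -101*((-4 + (5 - 112)) + 58) = -101*((-4 - 107) + 58) = -101*(-111 + 58) = -101*(-53) = 5353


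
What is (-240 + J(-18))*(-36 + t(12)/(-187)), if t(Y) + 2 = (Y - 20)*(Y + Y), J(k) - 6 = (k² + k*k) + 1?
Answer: -2713270/187 ≈ -14509.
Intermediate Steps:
J(k) = 7 + 2*k² (J(k) = 6 + ((k² + k*k) + 1) = 6 + ((k² + k²) + 1) = 6 + (2*k² + 1) = 6 + (1 + 2*k²) = 7 + 2*k²)
t(Y) = -2 + 2*Y*(-20 + Y) (t(Y) = -2 + (Y - 20)*(Y + Y) = -2 + (-20 + Y)*(2*Y) = -2 + 2*Y*(-20 + Y))
(-240 + J(-18))*(-36 + t(12)/(-187)) = (-240 + (7 + 2*(-18)²))*(-36 + (-2 - 40*12 + 2*12²)/(-187)) = (-240 + (7 + 2*324))*(-36 + (-2 - 480 + 2*144)*(-1/187)) = (-240 + (7 + 648))*(-36 + (-2 - 480 + 288)*(-1/187)) = (-240 + 655)*(-36 - 194*(-1/187)) = 415*(-36 + 194/187) = 415*(-6538/187) = -2713270/187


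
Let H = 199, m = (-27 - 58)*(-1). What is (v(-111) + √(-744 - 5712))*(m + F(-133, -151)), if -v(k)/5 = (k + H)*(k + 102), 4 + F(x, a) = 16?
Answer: 384120 + 194*I*√1614 ≈ 3.8412e+5 + 7793.9*I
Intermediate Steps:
m = 85 (m = -85*(-1) = 85)
F(x, a) = 12 (F(x, a) = -4 + 16 = 12)
v(k) = -5*(102 + k)*(199 + k) (v(k) = -5*(k + 199)*(k + 102) = -5*(199 + k)*(102 + k) = -5*(102 + k)*(199 + k))
(v(-111) + √(-744 - 5712))*(m + F(-133, -151)) = ((-101490 - 1505*(-111) - 5*(-111)²) + √(-744 - 5712))*(85 + 12) = ((-101490 + 167055 - 5*12321) + √(-6456))*97 = ((-101490 + 167055 - 61605) + 2*I*√1614)*97 = (3960 + 2*I*√1614)*97 = 384120 + 194*I*√1614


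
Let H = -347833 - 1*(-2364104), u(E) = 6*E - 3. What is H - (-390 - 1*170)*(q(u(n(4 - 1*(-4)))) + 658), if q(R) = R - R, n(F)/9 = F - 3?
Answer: 2384751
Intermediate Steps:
n(F) = -27 + 9*F (n(F) = 9*(F - 3) = 9*(-3 + F) = -27 + 9*F)
u(E) = -3 + 6*E
H = 2016271 (H = -347833 + 2364104 = 2016271)
q(R) = 0
H - (-390 - 1*170)*(q(u(n(4 - 1*(-4)))) + 658) = 2016271 - (-390 - 1*170)*(0 + 658) = 2016271 - (-390 - 170)*658 = 2016271 - (-560)*658 = 2016271 - 1*(-368480) = 2016271 + 368480 = 2384751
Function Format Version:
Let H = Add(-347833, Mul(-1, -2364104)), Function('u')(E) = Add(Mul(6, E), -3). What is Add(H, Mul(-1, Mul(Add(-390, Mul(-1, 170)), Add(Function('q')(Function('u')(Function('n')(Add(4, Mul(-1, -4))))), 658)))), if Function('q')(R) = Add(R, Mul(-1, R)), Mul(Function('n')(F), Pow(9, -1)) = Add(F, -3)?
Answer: 2384751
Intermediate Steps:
Function('n')(F) = Add(-27, Mul(9, F)) (Function('n')(F) = Mul(9, Add(F, -3)) = Mul(9, Add(-3, F)) = Add(-27, Mul(9, F)))
Function('u')(E) = Add(-3, Mul(6, E))
H = 2016271 (H = Add(-347833, 2364104) = 2016271)
Function('q')(R) = 0
Add(H, Mul(-1, Mul(Add(-390, Mul(-1, 170)), Add(Function('q')(Function('u')(Function('n')(Add(4, Mul(-1, -4))))), 658)))) = Add(2016271, Mul(-1, Mul(Add(-390, Mul(-1, 170)), Add(0, 658)))) = Add(2016271, Mul(-1, Mul(Add(-390, -170), 658))) = Add(2016271, Mul(-1, Mul(-560, 658))) = Add(2016271, Mul(-1, -368480)) = Add(2016271, 368480) = 2384751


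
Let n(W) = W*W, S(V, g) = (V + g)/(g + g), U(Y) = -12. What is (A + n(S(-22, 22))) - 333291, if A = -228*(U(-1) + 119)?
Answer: -357687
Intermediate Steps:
S(V, g) = (V + g)/(2*g) (S(V, g) = (V + g)/((2*g)) = (V + g)*(1/(2*g)) = (V + g)/(2*g))
n(W) = W**2
A = -24396 (A = -228*(-12 + 119) = -228*107 = -24396)
(A + n(S(-22, 22))) - 333291 = (-24396 + ((1/2)*(-22 + 22)/22)**2) - 333291 = (-24396 + ((1/2)*(1/22)*0)**2) - 333291 = (-24396 + 0**2) - 333291 = (-24396 + 0) - 333291 = -24396 - 333291 = -357687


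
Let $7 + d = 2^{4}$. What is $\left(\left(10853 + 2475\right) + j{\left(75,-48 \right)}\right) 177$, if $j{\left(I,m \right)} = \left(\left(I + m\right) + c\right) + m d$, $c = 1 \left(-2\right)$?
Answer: $2287017$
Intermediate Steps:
$c = -2$
$d = 9$ ($d = -7 + 2^{4} = -7 + 16 = 9$)
$j{\left(I,m \right)} = -2 + I + 10 m$ ($j{\left(I,m \right)} = \left(\left(I + m\right) - 2\right) + m 9 = \left(-2 + I + m\right) + 9 m = -2 + I + 10 m$)
$\left(\left(10853 + 2475\right) + j{\left(75,-48 \right)}\right) 177 = \left(\left(10853 + 2475\right) + \left(-2 + 75 + 10 \left(-48\right)\right)\right) 177 = \left(13328 - 407\right) 177 = 12921 \cdot 177 = 2287017$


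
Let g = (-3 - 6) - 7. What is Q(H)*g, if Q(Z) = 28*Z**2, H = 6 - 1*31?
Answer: -280000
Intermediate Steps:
H = -25 (H = 6 - 31 = -25)
g = -16 (g = -9 - 7 = -16)
Q(H)*g = (28*(-25)**2)*(-16) = (28*625)*(-16) = 17500*(-16) = -280000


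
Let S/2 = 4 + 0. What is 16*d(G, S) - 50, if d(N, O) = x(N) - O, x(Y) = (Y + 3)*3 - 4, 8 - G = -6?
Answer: 574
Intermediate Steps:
G = 14 (G = 8 - 1*(-6) = 8 + 6 = 14)
x(Y) = 5 + 3*Y (x(Y) = (3 + Y)*3 - 4 = (9 + 3*Y) - 4 = 5 + 3*Y)
S = 8 (S = 2*(4 + 0) = 2*4 = 8)
d(N, O) = 5 - O + 3*N (d(N, O) = (5 + 3*N) - O = 5 - O + 3*N)
16*d(G, S) - 50 = 16*(5 - 1*8 + 3*14) - 50 = 16*(5 - 8 + 42) - 50 = 16*39 - 50 = 624 - 50 = 574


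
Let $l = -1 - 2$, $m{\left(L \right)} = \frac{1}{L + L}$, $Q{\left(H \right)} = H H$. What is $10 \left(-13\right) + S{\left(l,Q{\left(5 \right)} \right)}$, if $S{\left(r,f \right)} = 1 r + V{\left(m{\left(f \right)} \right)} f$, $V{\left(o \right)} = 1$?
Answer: $-108$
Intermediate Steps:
$Q{\left(H \right)} = H^{2}$
$m{\left(L \right)} = \frac{1}{2 L}$
$l = -3$
$S{\left(r,f \right)} = f + r$ ($S{\left(r,f \right)} = 1 r + 1 f = r + f = f + r$)
$10 \left(-13\right) + S{\left(l,Q{\left(5 \right)} \right)} = 10 \left(-13\right) - \left(3 - 5^{2}\right) = -130 + \left(25 - 3\right) = -130 + 22 = -108$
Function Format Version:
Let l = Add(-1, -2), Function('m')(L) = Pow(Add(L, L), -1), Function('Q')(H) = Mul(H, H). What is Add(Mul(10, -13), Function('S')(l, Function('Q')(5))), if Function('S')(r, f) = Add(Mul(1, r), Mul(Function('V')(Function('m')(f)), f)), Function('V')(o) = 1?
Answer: -108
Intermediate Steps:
Function('Q')(H) = Pow(H, 2)
Function('m')(L) = Mul(Rational(1, 2), Pow(L, -1)) (Function('m')(L) = Pow(Mul(2, L), -1) = Mul(Rational(1, 2), Pow(L, -1)))
l = -3
Function('S')(r, f) = Add(f, r) (Function('S')(r, f) = Add(Mul(1, r), Mul(1, f)) = Add(r, f) = Add(f, r))
Add(Mul(10, -13), Function('S')(l, Function('Q')(5))) = Add(Mul(10, -13), Add(Pow(5, 2), -3)) = Add(-130, Add(25, -3)) = Add(-130, 22) = -108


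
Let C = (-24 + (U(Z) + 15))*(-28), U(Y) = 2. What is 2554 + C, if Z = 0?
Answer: 2750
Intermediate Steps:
C = 196 (C = (-24 + (2 + 15))*(-28) = (-24 + 17)*(-28) = -7*(-28) = 196)
2554 + C = 2554 + 196 = 2750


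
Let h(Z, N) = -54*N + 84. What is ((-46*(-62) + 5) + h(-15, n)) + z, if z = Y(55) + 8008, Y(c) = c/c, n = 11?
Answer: 10356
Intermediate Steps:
Y(c) = 1
h(Z, N) = 84 - 54*N
z = 8009 (z = 1 + 8008 = 8009)
((-46*(-62) + 5) + h(-15, n)) + z = ((-46*(-62) + 5) + (84 - 54*11)) + 8009 = ((2852 + 5) + (84 - 594)) + 8009 = (2857 - 510) + 8009 = 2347 + 8009 = 10356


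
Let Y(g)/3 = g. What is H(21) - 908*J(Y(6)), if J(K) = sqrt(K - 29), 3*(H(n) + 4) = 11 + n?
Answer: 20/3 - 908*I*sqrt(11) ≈ 6.6667 - 3011.5*I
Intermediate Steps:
Y(g) = 3*g
H(n) = -1/3 + n/3 (H(n) = -4 + (11 + n)/3 = -4 + (11/3 + n/3) = -1/3 + n/3)
J(K) = sqrt(-29 + K)
H(21) - 908*J(Y(6)) = (-1/3 + (1/3)*21) - 908*sqrt(-29 + 3*6) = (-1/3 + 7) - 908*sqrt(-29 + 18) = 20/3 - 908*I*sqrt(11)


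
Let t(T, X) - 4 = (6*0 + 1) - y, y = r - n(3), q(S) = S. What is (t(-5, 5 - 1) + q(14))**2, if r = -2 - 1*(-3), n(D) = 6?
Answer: 576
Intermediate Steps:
r = 1 (r = -2 + 3 = 1)
y = -5 (y = 1 - 1*6 = 1 - 6 = -5)
t(T, X) = 10 (t(T, X) = 4 + ((6*0 + 1) - 1*(-5)) = 4 + ((0 + 1) + 5) = 4 + (1 + 5) = 4 + 6 = 10)
(t(-5, 5 - 1) + q(14))**2 = (10 + 14)**2 = 24**2 = 576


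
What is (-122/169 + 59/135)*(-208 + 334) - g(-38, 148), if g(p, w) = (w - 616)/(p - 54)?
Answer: -2389273/58305 ≈ -40.979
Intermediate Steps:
g(p, w) = (-616 + w)/(-54 + p)
(-122/169 + 59/135)*(-208 + 334) - g(-38, 148) = (-122/169 + 59/135)*(-208 + 334) - (-616 + 148)/(-54 - 38) = (-122*1/169 + 59*(1/135))*126 - (-468)/(-92) = (-122/169 + 59/135)*126 - (-1)*(-468)/92 = -6499/22815*126 - 1*117/23 = -90986/2535 - 117/23 = -2389273/58305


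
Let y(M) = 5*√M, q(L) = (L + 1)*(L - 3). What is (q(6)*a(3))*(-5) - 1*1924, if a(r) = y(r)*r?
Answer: -1924 - 1575*√3 ≈ -4652.0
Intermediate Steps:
q(L) = (1 + L)*(-3 + L)
a(r) = 5*r^(3/2) (a(r) = (5*√r)*r = 5*r^(3/2))
(q(6)*a(3))*(-5) - 1*1924 = ((-3 + 6² - 2*6)*(5*3^(3/2)))*(-5) - 1*1924 = ((-3 + 36 - 12)*(5*(3*√3)))*(-5) - 1924 = (21*(15*√3))*(-5) - 1924 = (315*√3)*(-5) - 1924 = -1575*√3 - 1924 = -1924 - 1575*√3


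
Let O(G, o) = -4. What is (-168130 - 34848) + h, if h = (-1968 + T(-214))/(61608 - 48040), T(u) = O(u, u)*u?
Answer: -344250827/1696 ≈ -2.0298e+5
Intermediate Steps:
T(u) = -4*u
h = -139/1696 (h = (-1968 - 4*(-214))/(61608 - 48040) = (-1968 + 856)/13568 = -1112*1/13568 = -139/1696 ≈ -0.081958)
(-168130 - 34848) + h = (-168130 - 34848) - 139/1696 = -202978 - 139/1696 = -344250827/1696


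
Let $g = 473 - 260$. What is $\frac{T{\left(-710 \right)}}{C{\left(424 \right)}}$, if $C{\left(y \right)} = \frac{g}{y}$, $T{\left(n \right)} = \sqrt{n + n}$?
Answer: $\frac{848 i \sqrt{355}}{213} \approx 75.012 i$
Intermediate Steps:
$g = 213$ ($g = 473 - 260 = 213$)
$T{\left(n \right)} = \sqrt{2} \sqrt{n}$ ($T{\left(n \right)} = \sqrt{2 n} = \sqrt{2} \sqrt{n}$)
$C{\left(y \right)} = \frac{213}{y}$
$\frac{T{\left(-710 \right)}}{C{\left(424 \right)}} = \frac{\sqrt{2} \sqrt{-710}}{213 \cdot \frac{1}{424}} = \frac{\sqrt{2} i \sqrt{710}}{213 \cdot \frac{1}{424}} = \frac{2 i \sqrt{355}}{\frac{213}{424}} = 2 i \sqrt{355} \cdot \frac{424}{213} = \frac{848 i \sqrt{355}}{213}$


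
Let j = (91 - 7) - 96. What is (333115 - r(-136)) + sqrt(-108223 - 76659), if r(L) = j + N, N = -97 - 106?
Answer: 333330 + I*sqrt(184882) ≈ 3.3333e+5 + 429.98*I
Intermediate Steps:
N = -203
j = -12 (j = 84 - 96 = -12)
r(L) = -215 (r(L) = -12 - 203 = -215)
(333115 - r(-136)) + sqrt(-108223 - 76659) = (333115 - 1*(-215)) + sqrt(-108223 - 76659) = (333115 + 215) + sqrt(-184882) = 333330 + I*sqrt(184882)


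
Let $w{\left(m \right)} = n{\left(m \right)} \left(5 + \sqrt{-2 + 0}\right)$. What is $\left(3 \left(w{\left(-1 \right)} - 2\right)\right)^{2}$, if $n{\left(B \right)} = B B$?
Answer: $63 + 54 i \sqrt{2} \approx 63.0 + 76.368 i$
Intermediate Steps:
$n{\left(B \right)} = B^{2}$
$w{\left(m \right)} = m^{2} \left(5 + i \sqrt{2}\right)$ ($w{\left(m \right)} = m^{2} \left(5 + \sqrt{-2 + 0}\right) = m^{2} \left(5 + \sqrt{-2}\right) = m^{2} \left(5 + i \sqrt{2}\right)$)
$\left(3 \left(w{\left(-1 \right)} - 2\right)\right)^{2} = \left(3 \left(\left(-1\right)^{2} \left(5 + i \sqrt{2}\right) - 2\right)\right)^{2} = \left(3 \left(1 \left(5 + i \sqrt{2}\right) - 2\right)\right)^{2} = \left(3 \left(\left(5 + i \sqrt{2}\right) - 2\right)\right)^{2} = \left(3 \left(3 + i \sqrt{2}\right)\right)^{2} = \left(9 + 3 i \sqrt{2}\right)^{2}$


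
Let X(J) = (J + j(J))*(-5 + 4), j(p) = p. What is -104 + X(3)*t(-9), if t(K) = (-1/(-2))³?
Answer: -419/4 ≈ -104.75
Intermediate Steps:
X(J) = -2*J (X(J) = (J + J)*(-5 + 4) = (2*J)*(-1) = -2*J)
t(K) = ⅛ (t(K) = (-1*(-½))³ = (½)³ = ⅛)
-104 + X(3)*t(-9) = -104 - 2*3*(⅛) = -104 - 6*⅛ = -104 - ¾ = -419/4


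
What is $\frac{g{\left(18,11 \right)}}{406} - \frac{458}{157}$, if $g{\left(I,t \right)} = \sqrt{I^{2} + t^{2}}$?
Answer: $- \frac{458}{157} + \frac{\sqrt{445}}{406} \approx -2.8652$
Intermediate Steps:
$\frac{g{\left(18,11 \right)}}{406} - \frac{458}{157} = \frac{\sqrt{18^{2} + 11^{2}}}{406} - \frac{458}{157} = \sqrt{324 + 121} \cdot \frac{1}{406} - \frac{458}{157} = \sqrt{445} \cdot \frac{1}{406} - \frac{458}{157} = \frac{\sqrt{445}}{406} - \frac{458}{157} = - \frac{458}{157} + \frac{\sqrt{445}}{406}$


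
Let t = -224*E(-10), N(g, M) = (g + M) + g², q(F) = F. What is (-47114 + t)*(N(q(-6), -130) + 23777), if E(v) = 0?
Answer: -1115518178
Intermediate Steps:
N(g, M) = M + g + g² (N(g, M) = (M + g) + g² = M + g + g²)
t = 0 (t = -224*0 = 0)
(-47114 + t)*(N(q(-6), -130) + 23777) = (-47114 + 0)*((-130 - 6 + (-6)²) + 23777) = -47114*((-130 - 6 + 36) + 23777) = -47114*(-100 + 23777) = -47114*23677 = -1115518178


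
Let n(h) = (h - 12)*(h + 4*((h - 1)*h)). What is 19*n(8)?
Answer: -17632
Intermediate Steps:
n(h) = (-12 + h)*(h + 4*h*(-1 + h)) (n(h) = (-12 + h)*(h + 4*((-1 + h)*h)) = (-12 + h)*(h + 4*(h*(-1 + h))) = (-12 + h)*(h + 4*h*(-1 + h)))
19*n(8) = 19*(8*(36 - 51*8 + 4*8**2)) = 19*(8*(36 - 408 + 4*64)) = 19*(8*(36 - 408 + 256)) = 19*(8*(-116)) = 19*(-928) = -17632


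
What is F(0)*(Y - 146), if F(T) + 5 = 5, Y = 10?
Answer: 0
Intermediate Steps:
F(T) = 0 (F(T) = -5 + 5 = 0)
F(0)*(Y - 146) = 0*(10 - 146) = 0*(-136) = 0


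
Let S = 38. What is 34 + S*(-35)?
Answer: -1296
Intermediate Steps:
34 + S*(-35) = 34 + 38*(-35) = 34 - 1330 = -1296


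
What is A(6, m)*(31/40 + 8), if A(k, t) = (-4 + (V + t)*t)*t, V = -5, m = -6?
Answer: -32643/10 ≈ -3264.3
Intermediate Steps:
A(k, t) = t*(-4 + t*(-5 + t)) (A(k, t) = (-4 + (-5 + t)*t)*t = (-4 + t*(-5 + t))*t = t*(-4 + t*(-5 + t)))
A(6, m)*(31/40 + 8) = (-6*(-4 + (-6)**2 - 5*(-6)))*(31/40 + 8) = (-6*(-4 + 36 + 30))*(31*(1/40) + 8) = (-6*62)*(31/40 + 8) = -372*351/40 = -32643/10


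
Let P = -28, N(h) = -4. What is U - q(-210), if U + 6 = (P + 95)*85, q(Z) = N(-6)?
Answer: 5693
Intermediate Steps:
q(Z) = -4
U = 5689 (U = -6 + (-28 + 95)*85 = -6 + 67*85 = -6 + 5695 = 5689)
U - q(-210) = 5689 - 1*(-4) = 5689 + 4 = 5693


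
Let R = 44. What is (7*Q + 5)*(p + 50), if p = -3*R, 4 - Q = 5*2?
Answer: 3034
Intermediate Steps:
Q = -6 (Q = 4 - 5*2 = 4 - 1*10 = 4 - 10 = -6)
p = -132 (p = -3*44 = -132)
(7*Q + 5)*(p + 50) = (7*(-6) + 5)*(-132 + 50) = (-42 + 5)*(-82) = -37*(-82) = 3034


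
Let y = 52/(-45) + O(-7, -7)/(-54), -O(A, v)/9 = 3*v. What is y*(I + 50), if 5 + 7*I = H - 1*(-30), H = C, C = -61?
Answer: -65783/315 ≈ -208.83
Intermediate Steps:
H = -61
O(A, v) = -27*v
y = -419/90 (y = 52/(-45) - 27*(-7)/(-54) = 52*(-1/45) + 189*(-1/54) = -52/45 - 7/2 = -419/90 ≈ -4.6556)
I = -36/7 (I = -5/7 + (-61 - 1*(-30))/7 = -5/7 + (-61 + 30)/7 = -5/7 + (⅐)*(-31) = -5/7 - 31/7 = -36/7 ≈ -5.1429)
y*(I + 50) = -419*(-36/7 + 50)/90 = -419/90*314/7 = -65783/315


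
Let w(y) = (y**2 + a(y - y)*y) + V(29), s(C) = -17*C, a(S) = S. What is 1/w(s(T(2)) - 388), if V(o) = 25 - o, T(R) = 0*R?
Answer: 1/150540 ≈ 6.6428e-6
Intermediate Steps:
T(R) = 0
w(y) = -4 + y**2 (w(y) = (y**2 + (y - y)*y) + (25 - 1*29) = (y**2 + 0*y) + (25 - 29) = (y**2 + 0) - 4 = y**2 - 4 = -4 + y**2)
1/w(s(T(2)) - 388) = 1/(-4 + (-17*0 - 388)**2) = 1/(-4 + (0 - 388)**2) = 1/(-4 + (-388)**2) = 1/(-4 + 150544) = 1/150540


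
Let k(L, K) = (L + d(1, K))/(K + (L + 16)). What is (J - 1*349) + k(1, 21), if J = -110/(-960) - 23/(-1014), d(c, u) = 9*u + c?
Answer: -105989639/308256 ≈ -343.84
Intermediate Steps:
d(c, u) = c + 9*u
k(L, K) = (1 + L + 9*K)/(16 + K + L) (k(L, K) = (L + (1 + 9*K))/(K + (L + 16)) = (1 + L + 9*K)/(K + (16 + L)) = (1 + L + 9*K)/(16 + K + L))
J = 2227/16224 (J = -110*(-1/960) - 23*(-1/1014) = 11/96 + 23/1014 = 2227/16224 ≈ 0.13727)
(J - 1*349) + k(1, 21) = (2227/16224 - 1*349) + (1 + 1 + 9*21)/(16 + 21 + 1) = (2227/16224 - 349) + (1 + 1 + 189)/38 = -5659949/16224 + (1/38)*191 = -5659949/16224 + 191/38 = -105989639/308256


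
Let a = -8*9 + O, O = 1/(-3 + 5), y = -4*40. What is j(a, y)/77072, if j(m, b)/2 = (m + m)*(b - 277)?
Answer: 62491/38536 ≈ 1.6216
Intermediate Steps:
y = -160
O = 1/2 ≈ 0.50000
a = -143/2 (a = -8*9 + 1/2 = -72 + 1/2 = -143/2 ≈ -71.500)
j(m, b) = 4*m*(-277 + b) (j(m, b) = 2*((m + m)*(b - 277)) = 2*((2*m)*(-277 + b)) = 2*(2*m*(-277 + b)) = 4*m*(-277 + b))
j(a, y)/77072 = (4*(-143/2)*(-277 - 160))/77072 = (4*(-143/2)*(-437))*(1/77072) = 124982*(1/77072) = 62491/38536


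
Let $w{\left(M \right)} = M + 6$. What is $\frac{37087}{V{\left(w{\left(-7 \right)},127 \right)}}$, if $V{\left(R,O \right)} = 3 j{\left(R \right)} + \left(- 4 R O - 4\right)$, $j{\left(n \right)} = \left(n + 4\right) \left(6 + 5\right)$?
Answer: $\frac{37087}{603} \approx 61.504$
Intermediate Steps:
$w{\left(M \right)} = 6 + M$
$j{\left(n \right)} = 44 + 11 n$ ($j{\left(n \right)} = \left(4 + n\right) 11 = 44 + 11 n$)
$V{\left(R,O \right)} = 128 + 33 R - 4 O R$ ($V{\left(R,O \right)} = 3 \left(44 + 11 R\right) + \left(- 4 R O - 4\right) = \left(132 + 33 R\right) - \left(4 + 4 O R\right) = 128 + 33 R - 4 O R$)
$\frac{37087}{V{\left(w{\left(-7 \right)},127 \right)}} = \frac{37087}{128 + 33 \left(6 - 7\right) - 508 \left(6 - 7\right)} = \frac{37087}{128 + 33 \left(-1\right) - 508 \left(-1\right)} = \frac{37087}{128 - 33 + 508} = \frac{37087}{603}$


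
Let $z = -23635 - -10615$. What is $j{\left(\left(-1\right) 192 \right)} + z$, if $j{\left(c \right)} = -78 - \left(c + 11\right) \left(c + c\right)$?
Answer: $-82602$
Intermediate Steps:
$z = -13020$ ($z = -23635 + 10615 = -13020$)
$j{\left(c \right)} = -78 - 2 c \left(11 + c\right)$ ($j{\left(c \right)} = -78 - \left(11 + c\right) 2 c = -78 - 2 c \left(11 + c\right)$)
$j{\left(\left(-1\right) 192 \right)} + z = \left(-78 - 22 \left(\left(-1\right) 192\right) - 2 \left(\left(-1\right) 192\right)^{2}\right) - 13020 = \left(-78 - -4224 - 2 \left(-192\right)^{2}\right) - 13020 = \left(-78 + 4224 - 73728\right) - 13020 = -69582 - 13020 = -82602$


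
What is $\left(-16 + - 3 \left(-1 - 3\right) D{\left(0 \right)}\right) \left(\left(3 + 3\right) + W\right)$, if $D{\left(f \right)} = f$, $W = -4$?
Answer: $-32$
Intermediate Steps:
$\left(-16 + - 3 \left(-1 - 3\right) D{\left(0 \right)}\right) \left(\left(3 + 3\right) + W\right) = \left(-16 + - 3 \left(-1 - 3\right) 0\right) \left(\left(3 + 3\right) - 4\right) = \left(-16 + \left(-3\right) \left(-4\right) 0\right) \left(6 - 4\right) = \left(-16 + 12 \cdot 0\right) 2 = \left(-16 + 0\right) 2 = \left(-16\right) 2 = -32$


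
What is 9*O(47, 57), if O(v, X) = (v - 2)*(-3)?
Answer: -1215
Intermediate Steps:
O(v, X) = 6 - 3*v (O(v, X) = (-2 + v)*(-3) = 6 - 3*v)
9*O(47, 57) = 9*(6 - 3*47) = 9*(6 - 141) = 9*(-135) = -1215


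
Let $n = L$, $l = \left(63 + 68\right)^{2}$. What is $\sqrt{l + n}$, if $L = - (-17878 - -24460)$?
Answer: $\sqrt{10579} \approx 102.85$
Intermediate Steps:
$l = 17161$ ($l = 131^{2} = 17161$)
$L = -6582$ ($L = - (-17878 + 24460) = \left(-1\right) 6582 = -6582$)
$n = -6582$
$\sqrt{l + n} = \sqrt{17161 - 6582} = \sqrt{10579}$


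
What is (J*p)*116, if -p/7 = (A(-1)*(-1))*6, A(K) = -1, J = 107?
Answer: -521304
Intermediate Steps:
p = -42 (p = -7*(-1*(-1))*6 = -7*6 = -42)
(J*p)*116 = (107*(-42))*116 = -4494*116 = -521304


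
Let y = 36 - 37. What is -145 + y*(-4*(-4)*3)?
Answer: -193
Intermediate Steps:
y = -1
-145 + y*(-4*(-4)*3) = -145 - (-4*(-4))*3 = -145 - 16*3 = -145 - 1*48 = -145 - 48 = -193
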